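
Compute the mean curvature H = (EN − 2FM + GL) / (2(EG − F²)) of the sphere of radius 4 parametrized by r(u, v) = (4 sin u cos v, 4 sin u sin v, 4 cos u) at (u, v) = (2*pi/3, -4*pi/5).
H = -1/4

With E = 16, F = 0, G = 16*sin(u)^2, L = -4*sin(u)/Abs(sin(u)), M = 0, N = -4*sin(u)^3/Abs(sin(u)), assemble
  H = (EN − 2FM + GL) / (2(EG − F²)) = -sin(u)/(4*Abs(sin(u))).
At (u, v) = (2*pi/3, -4*pi/5): H = -1/4.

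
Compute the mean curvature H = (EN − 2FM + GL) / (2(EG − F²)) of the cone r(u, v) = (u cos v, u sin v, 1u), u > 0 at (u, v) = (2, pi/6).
H = sqrt(2)/8

With E = 2, F = 0, G = u^2, L = 0, M = 0, N = sqrt(2)*u^2/(2*Abs(u)), assemble
  H = (EN − 2FM + GL) / (2(EG − F²)) = sqrt(2)/(4*Abs(u)).
At (u, v) = (2, pi/6): H = sqrt(2)/8.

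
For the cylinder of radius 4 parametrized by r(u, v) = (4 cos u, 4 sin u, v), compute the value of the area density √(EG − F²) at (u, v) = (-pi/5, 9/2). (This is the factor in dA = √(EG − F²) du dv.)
√(EG − F²)|_{(-pi/5, 9/2)} = 4

E = 16, F = 0, G = 1, so EG − F² = 16. Taking the positive square root: √(EG − F²) = 4. At (u, v) = (-pi/5, 9/2): 4.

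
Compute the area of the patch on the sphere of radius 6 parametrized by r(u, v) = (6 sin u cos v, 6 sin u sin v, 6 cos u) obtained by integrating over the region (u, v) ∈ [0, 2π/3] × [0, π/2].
Area = 27*pi

Area = ∫∫ √(EG − F²) du dv with √(EG − F²) = 36*Abs(sin(u)). Integrating over [0, 2π/3] × [0, π/2] gives 27*pi.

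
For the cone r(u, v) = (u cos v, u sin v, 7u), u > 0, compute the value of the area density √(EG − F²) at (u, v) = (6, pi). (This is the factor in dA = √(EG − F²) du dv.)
√(EG − F²)|_{(6, pi)} = 30*sqrt(2)

E = 50, F = 0, G = u^2, so EG − F² = 50*u^2. Taking the positive square root: √(EG − F²) = 5*sqrt(2)*Abs(u). At (u, v) = (6, pi): 30*sqrt(2).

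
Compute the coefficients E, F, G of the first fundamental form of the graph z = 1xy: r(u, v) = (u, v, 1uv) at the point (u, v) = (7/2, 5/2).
E = 29/4;  F = 35/4;  G = 53/4

Partials: r_u = (1, 0, v), r_v = (0, 1, u). As functions of (u, v):
  E = r_u · r_u = v^2 + 1,
  F = r_u · r_v = u*v,
  G = r_v · r_v = u^2 + 1.
Evaluating at (u, v) = (7/2, 5/2): E = 29/4, F = 35/4, G = 53/4.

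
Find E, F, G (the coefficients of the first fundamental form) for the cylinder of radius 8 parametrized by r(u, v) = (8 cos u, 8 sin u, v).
E = 64;  F = 0;  G = 1

Compute partials: r_u = (-8*sin(u), 8*cos(u), 0), r_v = (0, 0, 1). Then
  E = r_u · r_u = 64,
  F = r_u · r_v = 0,
  G = r_v · r_v = 1.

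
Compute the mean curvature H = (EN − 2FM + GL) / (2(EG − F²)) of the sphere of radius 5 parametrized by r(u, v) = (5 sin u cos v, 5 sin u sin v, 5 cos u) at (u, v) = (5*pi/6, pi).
H = -1/5

With E = 25, F = 0, G = 25*sin(u)^2, L = -5*sin(u)/Abs(sin(u)), M = 0, N = -5*sin(u)^3/Abs(sin(u)), assemble
  H = (EN − 2FM + GL) / (2(EG − F²)) = -sin(u)/(5*Abs(sin(u))).
At (u, v) = (5*pi/6, pi): H = -1/5.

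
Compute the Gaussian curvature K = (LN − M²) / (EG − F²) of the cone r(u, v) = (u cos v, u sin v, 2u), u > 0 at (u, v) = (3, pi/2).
K = 0

Coefficients of the first fundamental form: E = 5, F = 0, G = u^2.
Coefficients of the second fundamental form: L = 0, M = 0, N = 2*sqrt(5)*u^2/(5*Abs(u)).
Assemble K = (LN − M²)/(EG − F²) = 0. At (u, v) = (3, pi/2): K = 0.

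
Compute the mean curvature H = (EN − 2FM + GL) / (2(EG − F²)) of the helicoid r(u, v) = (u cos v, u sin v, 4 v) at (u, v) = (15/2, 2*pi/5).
H = 0

With E = 1, F = 0, G = u^2 + 16, L = 0, M = -4/sqrt(u^2 + 16), N = 0, assemble
  H = (EN − 2FM + GL) / (2(EG − F²)) = 0.
At (u, v) = (15/2, 2*pi/5): H = 0.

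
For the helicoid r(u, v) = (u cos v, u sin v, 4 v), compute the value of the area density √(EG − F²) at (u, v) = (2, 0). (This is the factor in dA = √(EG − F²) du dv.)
√(EG − F²)|_{(2, 0)} = 2*sqrt(5)

E = 1, F = 0, G = u^2 + 16, so EG − F² = u^2 + 16. Taking the positive square root: √(EG − F²) = sqrt(u^2 + 16). At (u, v) = (2, 0): 2*sqrt(5).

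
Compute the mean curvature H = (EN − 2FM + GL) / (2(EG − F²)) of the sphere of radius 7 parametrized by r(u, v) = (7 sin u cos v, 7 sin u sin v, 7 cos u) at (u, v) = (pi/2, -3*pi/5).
H = -1/7

With E = 49, F = 0, G = 49*sin(u)^2, L = -7*sin(u)/Abs(sin(u)), M = 0, N = -7*sin(u)^3/Abs(sin(u)), assemble
  H = (EN − 2FM + GL) / (2(EG − F²)) = -sin(u)/(7*Abs(sin(u))).
At (u, v) = (pi/2, -3*pi/5): H = -1/7.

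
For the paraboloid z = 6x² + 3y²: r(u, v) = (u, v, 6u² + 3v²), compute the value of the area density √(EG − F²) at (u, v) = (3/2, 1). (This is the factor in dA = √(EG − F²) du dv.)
√(EG − F²)|_{(3/2, 1)} = 19

E = 144*u^2 + 1, F = 72*u*v, G = 36*v^2 + 1, so EG − F² = 144*u^2 + 36*v^2 + 1. Taking the positive square root: √(EG − F²) = sqrt(144*u^2 + 36*v^2 + 1). At (u, v) = (3/2, 1): 19.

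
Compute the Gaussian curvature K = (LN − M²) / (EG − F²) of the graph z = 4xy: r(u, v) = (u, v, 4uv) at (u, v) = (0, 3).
K = -16/21025

Coefficients of the first fundamental form: E = 16*v^2 + 1, F = 16*u*v, G = 16*u^2 + 1.
Coefficients of the second fundamental form: L = 0, M = 4/sqrt(16*u^2 + 16*v^2 + 1), N = 0.
Assemble K = (LN − M²)/(EG − F²) = -16/(256*u^4 + 512*u^2*v^2 + 32*u^2 + 256*v^4 + 32*v^2 + 1). At (u, v) = (0, 3): K = -16/21025.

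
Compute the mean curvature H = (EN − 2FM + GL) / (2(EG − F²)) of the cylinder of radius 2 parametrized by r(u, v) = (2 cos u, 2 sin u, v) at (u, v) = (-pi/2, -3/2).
H = -1/4

With E = 4, F = 0, G = 1, L = -2, M = 0, N = 0, assemble
  H = (EN − 2FM + GL) / (2(EG − F²)) = -1/4.
At (u, v) = (-pi/2, -3/2): H = -1/4.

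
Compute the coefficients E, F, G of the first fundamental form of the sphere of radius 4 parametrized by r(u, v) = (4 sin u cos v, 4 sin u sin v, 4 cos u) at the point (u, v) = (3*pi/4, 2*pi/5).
E = 16;  F = 0;  G = 8

Partials: r_u = (4*cos(u)*cos(v), 4*sin(v)*cos(u), -4*sin(u)), r_v = (-4*sin(u)*sin(v), 4*sin(u)*cos(v), 0). As functions of (u, v):
  E = r_u · r_u = 16,
  F = r_u · r_v = 0,
  G = r_v · r_v = 16*sin(u)^2.
Evaluating at (u, v) = (3*pi/4, 2*pi/5): E = 16, F = 0, G = 8.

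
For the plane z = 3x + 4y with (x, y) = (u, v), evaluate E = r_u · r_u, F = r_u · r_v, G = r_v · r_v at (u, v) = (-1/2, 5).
E = 10;  F = 12;  G = 17

Partials: r_u = (1, 0, 3), r_v = (0, 1, 4). As functions of (u, v):
  E = r_u · r_u = 10,
  F = r_u · r_v = 12,
  G = r_v · r_v = 17.
Evaluating at (u, v) = (-1/2, 5): E = 10, F = 12, G = 17.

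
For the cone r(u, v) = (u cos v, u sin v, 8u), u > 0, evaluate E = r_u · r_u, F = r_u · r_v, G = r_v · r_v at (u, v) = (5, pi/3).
E = 65;  F = 0;  G = 25

Partials: r_u = (cos(v), sin(v), 8), r_v = (-u*sin(v), u*cos(v), 0). As functions of (u, v):
  E = r_u · r_u = 65,
  F = r_u · r_v = 0,
  G = r_v · r_v = u^2.
Evaluating at (u, v) = (5, pi/3): E = 65, F = 0, G = 25.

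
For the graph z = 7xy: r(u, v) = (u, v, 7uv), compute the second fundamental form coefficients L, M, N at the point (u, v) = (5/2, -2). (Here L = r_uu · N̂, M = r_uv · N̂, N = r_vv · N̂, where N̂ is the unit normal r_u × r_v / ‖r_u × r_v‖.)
L = 0;  M = 14*sqrt(2013)/2013;  N = 0

Compute the unit normal N̂(u, v) = (-7*v/sqrt(49*u^2 + 49*v^2 + 1), -7*u/sqrt(49*u^2 + 49*v^2 + 1), 1/sqrt(49*u^2 + 49*v^2 + 1)), and the second partials r_uu, r_uv, r_vv. Take dot products:
  L(u, v) = r_uu · N̂ = 0,
  M(u, v) = r_uv · N̂ = 7/sqrt(49*u^2 + 49*v^2 + 1),
  N(u, v) = r_vv · N̂ = 0.
Evaluating at (u, v) = (5/2, -2):
  L = 0, M = 14*sqrt(2013)/2013, N = 0.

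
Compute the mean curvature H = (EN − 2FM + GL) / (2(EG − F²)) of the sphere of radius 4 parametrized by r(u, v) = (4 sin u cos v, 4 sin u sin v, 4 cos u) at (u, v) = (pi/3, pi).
H = -1/4

With E = 16, F = 0, G = 16*sin(u)^2, L = -4*sin(u)/Abs(sin(u)), M = 0, N = -4*sin(u)^3/Abs(sin(u)), assemble
  H = (EN − 2FM + GL) / (2(EG − F²)) = -sin(u)/(4*Abs(sin(u))).
At (u, v) = (pi/3, pi): H = -1/4.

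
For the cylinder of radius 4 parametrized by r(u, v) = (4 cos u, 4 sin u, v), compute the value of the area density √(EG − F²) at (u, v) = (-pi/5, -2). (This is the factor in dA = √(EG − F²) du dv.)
√(EG − F²)|_{(-pi/5, -2)} = 4

E = 16, F = 0, G = 1, so EG − F² = 16. Taking the positive square root: √(EG − F²) = 4. At (u, v) = (-pi/5, -2): 4.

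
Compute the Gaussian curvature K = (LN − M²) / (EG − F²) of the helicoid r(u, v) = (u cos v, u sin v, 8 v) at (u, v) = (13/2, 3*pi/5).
K = -1024/180625

Coefficients of the first fundamental form: E = 1, F = 0, G = u^2 + 64.
Coefficients of the second fundamental form: L = 0, M = -8/sqrt(u^2 + 64), N = 0.
Assemble K = (LN − M²)/(EG − F²) = -64/(u^2 + 64)^2. At (u, v) = (13/2, 3*pi/5): K = -1024/180625.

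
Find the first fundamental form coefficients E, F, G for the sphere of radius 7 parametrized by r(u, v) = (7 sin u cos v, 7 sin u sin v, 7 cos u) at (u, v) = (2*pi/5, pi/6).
E = 49;  F = 0;  G = 49*sqrt(5)/8 + 245/8

Partials: r_u = (7*cos(u)*cos(v), 7*sin(v)*cos(u), -7*sin(u)), r_v = (-7*sin(u)*sin(v), 7*sin(u)*cos(v), 0). As functions of (u, v):
  E = r_u · r_u = 49,
  F = r_u · r_v = 0,
  G = r_v · r_v = 49*sin(u)^2.
Evaluating at (u, v) = (2*pi/5, pi/6): E = 49, F = 0, G = 49*sqrt(5)/8 + 245/8.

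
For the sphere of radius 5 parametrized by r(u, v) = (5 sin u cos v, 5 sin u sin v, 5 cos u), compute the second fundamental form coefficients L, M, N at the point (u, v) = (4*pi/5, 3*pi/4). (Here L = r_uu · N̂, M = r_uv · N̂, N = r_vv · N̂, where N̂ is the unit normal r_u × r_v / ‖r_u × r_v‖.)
L = -5;  M = 0;  N = -25/8 + 5*sqrt(5)/8

Compute the unit normal N̂(u, v) = (sin(u)^2*cos(v)/Abs(sin(u)), sin(u)^2*sin(v)/Abs(sin(u)), sin(2*u)/(2*Abs(sin(u)))), and the second partials r_uu, r_uv, r_vv. Take dot products:
  L(u, v) = r_uu · N̂ = -5*sin(u)/Abs(sin(u)),
  M(u, v) = r_uv · N̂ = 0,
  N(u, v) = r_vv · N̂ = -5*sin(u)^3/Abs(sin(u)).
Evaluating at (u, v) = (4*pi/5, 3*pi/4):
  L = -5, M = 0, N = -25/8 + 5*sqrt(5)/8.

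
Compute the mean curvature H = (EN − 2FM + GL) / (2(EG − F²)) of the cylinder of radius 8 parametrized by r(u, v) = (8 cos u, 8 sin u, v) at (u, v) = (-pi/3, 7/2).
H = -1/16

With E = 64, F = 0, G = 1, L = -8, M = 0, N = 0, assemble
  H = (EN − 2FM + GL) / (2(EG − F²)) = -1/16.
At (u, v) = (-pi/3, 7/2): H = -1/16.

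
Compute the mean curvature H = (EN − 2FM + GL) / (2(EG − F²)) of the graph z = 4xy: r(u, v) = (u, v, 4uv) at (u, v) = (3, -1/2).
H = 96*sqrt(149)/22201

With E = 16*v^2 + 1, F = 16*u*v, G = 16*u^2 + 1, L = 0, M = 4/sqrt(16*u^2 + 16*v^2 + 1), N = 0, assemble
  H = (EN − 2FM + GL) / (2(EG − F²)) = -64*u*v/(16*u^2 + 16*v^2 + 1)^(3/2).
At (u, v) = (3, -1/2): H = 96*sqrt(149)/22201.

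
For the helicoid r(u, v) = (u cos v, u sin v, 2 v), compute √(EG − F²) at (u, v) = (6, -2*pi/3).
√(EG − F²)|_{(6, -2*pi/3)} = 2*sqrt(10)

E = 1, F = 0, G = u^2 + 4; EG − F² = u^2 + 4; √(EG − F²) = sqrt(u^2 + 4). At the given point: 2*sqrt(10).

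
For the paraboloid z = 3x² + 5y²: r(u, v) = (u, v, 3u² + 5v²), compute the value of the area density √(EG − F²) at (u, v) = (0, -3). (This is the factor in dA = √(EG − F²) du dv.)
√(EG − F²)|_{(0, -3)} = sqrt(901)

E = 36*u^2 + 1, F = 60*u*v, G = 100*v^2 + 1, so EG − F² = 36*u^2 + 100*v^2 + 1. Taking the positive square root: √(EG − F²) = sqrt(36*u^2 + 100*v^2 + 1). At (u, v) = (0, -3): sqrt(901).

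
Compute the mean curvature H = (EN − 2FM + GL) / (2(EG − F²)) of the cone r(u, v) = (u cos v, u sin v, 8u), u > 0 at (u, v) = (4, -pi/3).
H = sqrt(65)/65

With E = 65, F = 0, G = u^2, L = 0, M = 0, N = 8*sqrt(65)*u^2/(65*Abs(u)), assemble
  H = (EN − 2FM + GL) / (2(EG − F²)) = 4*sqrt(65)/(65*Abs(u)).
At (u, v) = (4, -pi/3): H = sqrt(65)/65.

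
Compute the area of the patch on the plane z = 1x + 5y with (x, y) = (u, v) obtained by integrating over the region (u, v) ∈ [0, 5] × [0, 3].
Area = 45*sqrt(3)

Area = ∫∫ √(EG − F²) du dv with √(EG − F²) = 3*sqrt(3). Integrating over [0, 5] × [0, 3] gives 45*sqrt(3).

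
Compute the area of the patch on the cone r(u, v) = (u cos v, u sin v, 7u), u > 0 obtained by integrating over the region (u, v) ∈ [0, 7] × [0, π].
Area = 245*sqrt(2)*pi/2

Area = ∫∫ √(EG − F²) du dv with √(EG − F²) = 5*sqrt(2)*Abs(u). Integrating over [0, 7] × [0, π] gives 245*sqrt(2)*pi/2.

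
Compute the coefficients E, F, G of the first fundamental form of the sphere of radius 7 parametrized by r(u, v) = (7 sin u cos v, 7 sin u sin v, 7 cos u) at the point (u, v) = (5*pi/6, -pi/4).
E = 49;  F = 0;  G = 49/4

Partials: r_u = (7*cos(u)*cos(v), 7*sin(v)*cos(u), -7*sin(u)), r_v = (-7*sin(u)*sin(v), 7*sin(u)*cos(v), 0). As functions of (u, v):
  E = r_u · r_u = 49,
  F = r_u · r_v = 0,
  G = r_v · r_v = 49*sin(u)^2.
Evaluating at (u, v) = (5*pi/6, -pi/4): E = 49, F = 0, G = 49/4.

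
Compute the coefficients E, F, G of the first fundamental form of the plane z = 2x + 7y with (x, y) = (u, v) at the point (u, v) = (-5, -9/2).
E = 5;  F = 14;  G = 50

Partials: r_u = (1, 0, 2), r_v = (0, 1, 7). As functions of (u, v):
  E = r_u · r_u = 5,
  F = r_u · r_v = 14,
  G = r_v · r_v = 50.
Evaluating at (u, v) = (-5, -9/2): E = 5, F = 14, G = 50.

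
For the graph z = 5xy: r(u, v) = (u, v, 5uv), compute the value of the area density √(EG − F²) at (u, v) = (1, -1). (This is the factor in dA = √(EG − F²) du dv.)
√(EG − F²)|_{(1, -1)} = sqrt(51)

E = 25*v^2 + 1, F = 25*u*v, G = 25*u^2 + 1, so EG − F² = 25*u^2 + 25*v^2 + 1. Taking the positive square root: √(EG − F²) = sqrt(25*u^2 + 25*v^2 + 1). At (u, v) = (1, -1): sqrt(51).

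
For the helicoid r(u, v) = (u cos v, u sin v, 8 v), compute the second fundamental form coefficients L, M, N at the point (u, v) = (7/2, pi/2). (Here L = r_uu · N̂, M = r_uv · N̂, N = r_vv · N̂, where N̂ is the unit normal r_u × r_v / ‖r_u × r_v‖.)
L = 0;  M = -16*sqrt(305)/305;  N = 0

Compute the unit normal N̂(u, v) = (8*sin(v)/sqrt(u^2 + 64), -8*cos(v)/sqrt(u^2 + 64), u/sqrt(u^2 + 64)), and the second partials r_uu, r_uv, r_vv. Take dot products:
  L(u, v) = r_uu · N̂ = 0,
  M(u, v) = r_uv · N̂ = -8/sqrt(u^2 + 64),
  N(u, v) = r_vv · N̂ = 0.
Evaluating at (u, v) = (7/2, pi/2):
  L = 0, M = -16*sqrt(305)/305, N = 0.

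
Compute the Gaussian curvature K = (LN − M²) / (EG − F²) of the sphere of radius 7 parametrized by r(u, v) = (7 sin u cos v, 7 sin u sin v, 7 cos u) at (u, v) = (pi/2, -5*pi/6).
K = 1/49

Coefficients of the first fundamental form: E = 49, F = 0, G = 49*sin(u)^2.
Coefficients of the second fundamental form: L = -7*sin(u)/Abs(sin(u)), M = 0, N = -7*sin(u)^3/Abs(sin(u)).
Assemble K = (LN − M²)/(EG − F²) = 1/49. At (u, v) = (pi/2, -5*pi/6): K = 1/49.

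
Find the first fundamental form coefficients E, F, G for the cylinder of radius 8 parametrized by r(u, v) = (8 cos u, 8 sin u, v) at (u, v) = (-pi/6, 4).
E = 64;  F = 0;  G = 1

Partials: r_u = (-8*sin(u), 8*cos(u), 0), r_v = (0, 0, 1). As functions of (u, v):
  E = r_u · r_u = 64,
  F = r_u · r_v = 0,
  G = r_v · r_v = 1.
Evaluating at (u, v) = (-pi/6, 4): E = 64, F = 0, G = 1.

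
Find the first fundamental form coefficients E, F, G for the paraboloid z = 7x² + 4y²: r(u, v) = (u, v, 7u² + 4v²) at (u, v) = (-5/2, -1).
E = 1226;  F = 280;  G = 65

Partials: r_u = (1, 0, 14*u), r_v = (0, 1, 8*v). As functions of (u, v):
  E = r_u · r_u = 196*u^2 + 1,
  F = r_u · r_v = 112*u*v,
  G = r_v · r_v = 64*v^2 + 1.
Evaluating at (u, v) = (-5/2, -1): E = 1226, F = 280, G = 65.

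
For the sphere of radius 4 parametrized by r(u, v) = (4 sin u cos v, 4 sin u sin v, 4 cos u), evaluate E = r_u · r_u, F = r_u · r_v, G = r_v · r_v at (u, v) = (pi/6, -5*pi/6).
E = 16;  F = 0;  G = 4

Partials: r_u = (4*cos(u)*cos(v), 4*sin(v)*cos(u), -4*sin(u)), r_v = (-4*sin(u)*sin(v), 4*sin(u)*cos(v), 0). As functions of (u, v):
  E = r_u · r_u = 16,
  F = r_u · r_v = 0,
  G = r_v · r_v = 16*sin(u)^2.
Evaluating at (u, v) = (pi/6, -5*pi/6): E = 16, F = 0, G = 4.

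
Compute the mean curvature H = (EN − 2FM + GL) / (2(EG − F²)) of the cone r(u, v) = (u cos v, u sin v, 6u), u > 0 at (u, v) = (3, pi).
H = sqrt(37)/37

With E = 37, F = 0, G = u^2, L = 0, M = 0, N = 6*sqrt(37)*u^2/(37*Abs(u)), assemble
  H = (EN − 2FM + GL) / (2(EG − F²)) = 3*sqrt(37)/(37*Abs(u)).
At (u, v) = (3, pi): H = sqrt(37)/37.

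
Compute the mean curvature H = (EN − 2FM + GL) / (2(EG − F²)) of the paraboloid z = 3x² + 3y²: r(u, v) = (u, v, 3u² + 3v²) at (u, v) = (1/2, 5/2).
H = 708*sqrt(235)/55225

With E = 36*u^2 + 1, F = 36*u*v, G = 36*v^2 + 1, L = 6/sqrt(36*u^2 + 36*v^2 + 1), M = 0, N = 6/sqrt(36*u^2 + 36*v^2 + 1), assemble
  H = (EN − 2FM + GL) / (2(EG − F²)) = 6*(18*u^2 + 18*v^2 + 1)/(36*u^2 + 36*v^2 + 1)^(3/2).
At (u, v) = (1/2, 5/2): H = 708*sqrt(235)/55225.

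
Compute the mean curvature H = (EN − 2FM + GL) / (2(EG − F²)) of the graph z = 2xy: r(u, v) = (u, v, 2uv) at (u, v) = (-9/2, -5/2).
H = -90*sqrt(107)/11449

With E = 4*v^2 + 1, F = 4*u*v, G = 4*u^2 + 1, L = 0, M = 2/sqrt(4*u^2 + 4*v^2 + 1), N = 0, assemble
  H = (EN − 2FM + GL) / (2(EG − F²)) = -8*u*v/(4*u^2 + 4*v^2 + 1)^(3/2).
At (u, v) = (-9/2, -5/2): H = -90*sqrt(107)/11449.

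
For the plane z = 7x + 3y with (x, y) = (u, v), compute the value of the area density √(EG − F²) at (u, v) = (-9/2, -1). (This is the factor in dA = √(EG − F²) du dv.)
√(EG − F²)|_{(-9/2, -1)} = sqrt(59)

E = 50, F = 21, G = 10, so EG − F² = 59. Taking the positive square root: √(EG − F²) = sqrt(59). At (u, v) = (-9/2, -1): sqrt(59).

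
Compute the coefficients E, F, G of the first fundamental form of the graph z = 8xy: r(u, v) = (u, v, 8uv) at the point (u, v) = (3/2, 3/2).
E = 145;  F = 144;  G = 145

Partials: r_u = (1, 0, 8*v), r_v = (0, 1, 8*u). As functions of (u, v):
  E = r_u · r_u = 64*v^2 + 1,
  F = r_u · r_v = 64*u*v,
  G = r_v · r_v = 64*u^2 + 1.
Evaluating at (u, v) = (3/2, 3/2): E = 145, F = 144, G = 145.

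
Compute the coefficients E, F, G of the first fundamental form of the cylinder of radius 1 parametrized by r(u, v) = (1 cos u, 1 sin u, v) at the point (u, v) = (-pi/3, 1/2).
E = 1;  F = 0;  G = 1

Partials: r_u = (-sin(u), cos(u), 0), r_v = (0, 0, 1). As functions of (u, v):
  E = r_u · r_u = 1,
  F = r_u · r_v = 0,
  G = r_v · r_v = 1.
Evaluating at (u, v) = (-pi/3, 1/2): E = 1, F = 0, G = 1.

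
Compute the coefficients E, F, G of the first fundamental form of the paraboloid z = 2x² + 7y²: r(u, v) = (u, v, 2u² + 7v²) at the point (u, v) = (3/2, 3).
E = 37;  F = 252;  G = 1765

Partials: r_u = (1, 0, 4*u), r_v = (0, 1, 14*v). As functions of (u, v):
  E = r_u · r_u = 16*u^2 + 1,
  F = r_u · r_v = 56*u*v,
  G = r_v · r_v = 196*v^2 + 1.
Evaluating at (u, v) = (3/2, 3): E = 37, F = 252, G = 1765.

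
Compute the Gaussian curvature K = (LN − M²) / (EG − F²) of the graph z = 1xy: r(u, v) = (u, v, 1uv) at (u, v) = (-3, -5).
K = -1/1225

Coefficients of the first fundamental form: E = v^2 + 1, F = u*v, G = u^2 + 1.
Coefficients of the second fundamental form: L = 0, M = 1/sqrt(u^2 + v^2 + 1), N = 0.
Assemble K = (LN − M²)/(EG − F²) = 1/((u^2*v^2 - (u^2 + 1)*(v^2 + 1))*(u^2 + v^2 + 1)). At (u, v) = (-3, -5): K = -1/1225.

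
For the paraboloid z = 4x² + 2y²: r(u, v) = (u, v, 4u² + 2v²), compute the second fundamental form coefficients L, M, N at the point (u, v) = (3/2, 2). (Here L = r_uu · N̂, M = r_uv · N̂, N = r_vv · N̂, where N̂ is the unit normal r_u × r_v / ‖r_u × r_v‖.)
L = 8*sqrt(209)/209;  M = 0;  N = 4*sqrt(209)/209

Compute the unit normal N̂(u, v) = (-8*u/sqrt(64*u^2 + 16*v^2 + 1), -4*v/sqrt(64*u^2 + 16*v^2 + 1), 1/sqrt(64*u^2 + 16*v^2 + 1)), and the second partials r_uu, r_uv, r_vv. Take dot products:
  L(u, v) = r_uu · N̂ = 8/sqrt(64*u^2 + 16*v^2 + 1),
  M(u, v) = r_uv · N̂ = 0,
  N(u, v) = r_vv · N̂ = 4/sqrt(64*u^2 + 16*v^2 + 1).
Evaluating at (u, v) = (3/2, 2):
  L = 8*sqrt(209)/209, M = 0, N = 4*sqrt(209)/209.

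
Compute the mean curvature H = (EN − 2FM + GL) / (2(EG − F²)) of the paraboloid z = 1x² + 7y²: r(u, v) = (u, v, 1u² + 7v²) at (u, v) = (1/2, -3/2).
H = 456*sqrt(443)/196249

With E = 4*u^2 + 1, F = 28*u*v, G = 196*v^2 + 1, L = 2/sqrt(4*u^2 + 196*v^2 + 1), M = 0, N = 14/sqrt(4*u^2 + 196*v^2 + 1), assemble
  H = (EN − 2FM + GL) / (2(EG − F²)) = 4*(7*u^2 + 49*v^2 + 2)/(4*u^2 + 196*v^2 + 1)^(3/2).
At (u, v) = (1/2, -3/2): H = 456*sqrt(443)/196249.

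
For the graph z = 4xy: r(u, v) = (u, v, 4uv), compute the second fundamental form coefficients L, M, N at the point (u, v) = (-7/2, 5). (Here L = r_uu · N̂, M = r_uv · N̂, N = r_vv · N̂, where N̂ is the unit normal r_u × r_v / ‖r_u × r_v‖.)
L = 0;  M = 4*sqrt(597)/597;  N = 0

Compute the unit normal N̂(u, v) = (-4*v/sqrt(16*u^2 + 16*v^2 + 1), -4*u/sqrt(16*u^2 + 16*v^2 + 1), 1/sqrt(16*u^2 + 16*v^2 + 1)), and the second partials r_uu, r_uv, r_vv. Take dot products:
  L(u, v) = r_uu · N̂ = 0,
  M(u, v) = r_uv · N̂ = 4/sqrt(16*u^2 + 16*v^2 + 1),
  N(u, v) = r_vv · N̂ = 0.
Evaluating at (u, v) = (-7/2, 5):
  L = 0, M = 4*sqrt(597)/597, N = 0.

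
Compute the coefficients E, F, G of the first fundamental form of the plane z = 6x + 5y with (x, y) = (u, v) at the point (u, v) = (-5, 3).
E = 37;  F = 30;  G = 26

Partials: r_u = (1, 0, 6), r_v = (0, 1, 5). As functions of (u, v):
  E = r_u · r_u = 37,
  F = r_u · r_v = 30,
  G = r_v · r_v = 26.
Evaluating at (u, v) = (-5, 3): E = 37, F = 30, G = 26.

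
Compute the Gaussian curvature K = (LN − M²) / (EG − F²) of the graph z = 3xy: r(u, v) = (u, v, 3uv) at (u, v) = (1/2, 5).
K = -144/833569

Coefficients of the first fundamental form: E = 9*v^2 + 1, F = 9*u*v, G = 9*u^2 + 1.
Coefficients of the second fundamental form: L = 0, M = 3/sqrt(9*u^2 + 9*v^2 + 1), N = 0.
Assemble K = (LN − M²)/(EG − F²) = -9/(81*u^4 + 162*u^2*v^2 + 18*u^2 + 81*v^4 + 18*v^2 + 1). At (u, v) = (1/2, 5): K = -144/833569.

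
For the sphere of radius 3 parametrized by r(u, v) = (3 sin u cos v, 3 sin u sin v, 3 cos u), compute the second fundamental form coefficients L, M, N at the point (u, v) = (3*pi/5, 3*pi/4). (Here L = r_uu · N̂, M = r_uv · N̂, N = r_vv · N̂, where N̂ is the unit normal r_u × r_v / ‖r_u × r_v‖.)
L = -3;  M = 0;  N = -15/8 - 3*sqrt(5)/8

Compute the unit normal N̂(u, v) = (sin(u)^2*cos(v)/Abs(sin(u)), sin(u)^2*sin(v)/Abs(sin(u)), sin(2*u)/(2*Abs(sin(u)))), and the second partials r_uu, r_uv, r_vv. Take dot products:
  L(u, v) = r_uu · N̂ = -3*sin(u)/Abs(sin(u)),
  M(u, v) = r_uv · N̂ = 0,
  N(u, v) = r_vv · N̂ = -3*sin(u)^3/Abs(sin(u)).
Evaluating at (u, v) = (3*pi/5, 3*pi/4):
  L = -3, M = 0, N = -15/8 - 3*sqrt(5)/8.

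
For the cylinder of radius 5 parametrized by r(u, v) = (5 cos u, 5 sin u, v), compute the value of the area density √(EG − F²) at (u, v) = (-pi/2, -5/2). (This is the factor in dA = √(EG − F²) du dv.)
√(EG − F²)|_{(-pi/2, -5/2)} = 5

E = 25, F = 0, G = 1, so EG − F² = 25. Taking the positive square root: √(EG − F²) = 5. At (u, v) = (-pi/2, -5/2): 5.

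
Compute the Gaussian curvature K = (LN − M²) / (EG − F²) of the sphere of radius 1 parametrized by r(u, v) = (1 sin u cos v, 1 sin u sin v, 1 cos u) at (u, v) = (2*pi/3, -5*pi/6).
K = 1

Coefficients of the first fundamental form: E = 1, F = 0, G = sin(u)^2.
Coefficients of the second fundamental form: L = -sin(u)/Abs(sin(u)), M = 0, N = -sin(u)^3/Abs(sin(u)).
Assemble K = (LN − M²)/(EG − F²) = 1. At (u, v) = (2*pi/3, -5*pi/6): K = 1.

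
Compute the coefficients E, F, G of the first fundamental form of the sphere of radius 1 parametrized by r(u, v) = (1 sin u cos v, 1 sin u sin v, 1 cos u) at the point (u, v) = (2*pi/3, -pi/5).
E = 1;  F = 0;  G = 3/4

Partials: r_u = (cos(u)*cos(v), sin(v)*cos(u), -sin(u)), r_v = (-sin(u)*sin(v), sin(u)*cos(v), 0). As functions of (u, v):
  E = r_u · r_u = 1,
  F = r_u · r_v = 0,
  G = r_v · r_v = sin(u)^2.
Evaluating at (u, v) = (2*pi/3, -pi/5): E = 1, F = 0, G = 3/4.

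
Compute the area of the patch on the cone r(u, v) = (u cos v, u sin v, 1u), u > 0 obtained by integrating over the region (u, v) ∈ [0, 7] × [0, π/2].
Area = 49*sqrt(2)*pi/4

Area = ∫∫ √(EG − F²) du dv with √(EG − F²) = sqrt(2)*Abs(u). Integrating over [0, 7] × [0, π/2] gives 49*sqrt(2)*pi/4.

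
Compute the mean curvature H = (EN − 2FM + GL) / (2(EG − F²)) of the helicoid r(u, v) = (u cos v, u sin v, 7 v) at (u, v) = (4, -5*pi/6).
H = 0

With E = 1, F = 0, G = u^2 + 49, L = 0, M = -7/sqrt(u^2 + 49), N = 0, assemble
  H = (EN − 2FM + GL) / (2(EG − F²)) = 0.
At (u, v) = (4, -5*pi/6): H = 0.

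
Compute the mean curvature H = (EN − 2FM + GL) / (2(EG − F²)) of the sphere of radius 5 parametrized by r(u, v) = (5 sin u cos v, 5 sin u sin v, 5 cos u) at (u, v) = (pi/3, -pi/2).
H = -1/5

With E = 25, F = 0, G = 25*sin(u)^2, L = -5*sin(u)/Abs(sin(u)), M = 0, N = -5*sin(u)^3/Abs(sin(u)), assemble
  H = (EN − 2FM + GL) / (2(EG − F²)) = -sin(u)/(5*Abs(sin(u))).
At (u, v) = (pi/3, -pi/2): H = -1/5.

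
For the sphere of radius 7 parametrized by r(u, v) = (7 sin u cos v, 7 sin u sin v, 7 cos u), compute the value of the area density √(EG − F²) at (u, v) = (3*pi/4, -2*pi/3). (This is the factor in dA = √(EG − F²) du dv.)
√(EG − F²)|_{(3*pi/4, -2*pi/3)} = 49*sqrt(2)/2

E = 49, F = 0, G = 49*sin(u)^2, so EG − F² = 2401*sin(u)^2. Taking the positive square root: √(EG − F²) = 49*Abs(sin(u)). At (u, v) = (3*pi/4, -2*pi/3): 49*sqrt(2)/2.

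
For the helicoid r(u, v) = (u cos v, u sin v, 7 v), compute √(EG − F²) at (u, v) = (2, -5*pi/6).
√(EG − F²)|_{(2, -5*pi/6)} = sqrt(53)

E = 1, F = 0, G = u^2 + 49; EG − F² = u^2 + 49; √(EG − F²) = sqrt(u^2 + 49). At the given point: sqrt(53).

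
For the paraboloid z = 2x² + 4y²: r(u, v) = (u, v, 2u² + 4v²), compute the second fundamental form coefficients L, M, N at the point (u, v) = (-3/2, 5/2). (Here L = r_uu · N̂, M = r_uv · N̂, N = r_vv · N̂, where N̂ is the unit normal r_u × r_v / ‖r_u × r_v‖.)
L = 4*sqrt(437)/437;  M = 0;  N = 8*sqrt(437)/437

Compute the unit normal N̂(u, v) = (-4*u/sqrt(16*u^2 + 64*v^2 + 1), -8*v/sqrt(16*u^2 + 64*v^2 + 1), 1/sqrt(16*u^2 + 64*v^2 + 1)), and the second partials r_uu, r_uv, r_vv. Take dot products:
  L(u, v) = r_uu · N̂ = 4/sqrt(16*u^2 + 64*v^2 + 1),
  M(u, v) = r_uv · N̂ = 0,
  N(u, v) = r_vv · N̂ = 8/sqrt(16*u^2 + 64*v^2 + 1).
Evaluating at (u, v) = (-3/2, 5/2):
  L = 4*sqrt(437)/437, M = 0, N = 8*sqrt(437)/437.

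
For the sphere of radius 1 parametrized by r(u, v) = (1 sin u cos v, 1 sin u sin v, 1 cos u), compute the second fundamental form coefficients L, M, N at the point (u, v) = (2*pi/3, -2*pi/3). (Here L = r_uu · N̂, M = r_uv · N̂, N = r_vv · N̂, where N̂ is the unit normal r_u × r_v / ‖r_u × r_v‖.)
L = -1;  M = 0;  N = -3/4

Compute the unit normal N̂(u, v) = (sin(u)^2*cos(v)/Abs(sin(u)), sin(u)^2*sin(v)/Abs(sin(u)), sin(2*u)/(2*Abs(sin(u)))), and the second partials r_uu, r_uv, r_vv. Take dot products:
  L(u, v) = r_uu · N̂ = -sin(u)/Abs(sin(u)),
  M(u, v) = r_uv · N̂ = 0,
  N(u, v) = r_vv · N̂ = -sin(u)^3/Abs(sin(u)).
Evaluating at (u, v) = (2*pi/3, -2*pi/3):
  L = -1, M = 0, N = -3/4.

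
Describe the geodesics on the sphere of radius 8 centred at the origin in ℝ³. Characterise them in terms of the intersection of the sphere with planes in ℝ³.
Geodesics on the sphere of radius 8 are great circles — circles of radius 8 obtained as the intersection of the sphere with planes through the origin (the centre of the sphere).

A curve α(t) of nonzero constant speed on the sphere of radius 8 is a geodesic iff its acceleration α̈ is everywhere normal to the surface, i.e. parallel to the radial vector α(t). Then d/dt(α × α̇) = α̇ × α̇ + α × α̈ = 0, so α × α̇ is a constant vector n ≠ 0 and α(t) · n = 0 for all t: α lies in the plane through the origin with normal n. The intersection of that plane with the sphere is a circle of radius 8 (a great circle). Conversely, a great circle traversed at constant speed has centripetal acceleration pointing at the origin, hence normal to the sphere, so every great circle is a geodesic.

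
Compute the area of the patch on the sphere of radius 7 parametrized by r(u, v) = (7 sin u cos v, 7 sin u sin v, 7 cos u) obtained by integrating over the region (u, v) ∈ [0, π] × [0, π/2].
Area = 49*pi

Area = ∫∫ √(EG − F²) du dv with √(EG − F²) = 49*Abs(sin(u)). Integrating over [0, π] × [0, π/2] gives 49*pi.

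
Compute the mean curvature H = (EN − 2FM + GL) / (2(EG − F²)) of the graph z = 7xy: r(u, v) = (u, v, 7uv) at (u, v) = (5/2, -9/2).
H = 15435*sqrt(5198)/13509602

With E = 49*v^2 + 1, F = 49*u*v, G = 49*u^2 + 1, L = 0, M = 7/sqrt(49*u^2 + 49*v^2 + 1), N = 0, assemble
  H = (EN − 2FM + GL) / (2(EG − F²)) = -343*u*v/(49*u^2 + 49*v^2 + 1)^(3/2).
At (u, v) = (5/2, -9/2): H = 15435*sqrt(5198)/13509602.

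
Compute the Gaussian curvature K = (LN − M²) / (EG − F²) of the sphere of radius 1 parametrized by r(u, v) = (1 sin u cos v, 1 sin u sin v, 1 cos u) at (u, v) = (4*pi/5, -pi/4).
K = 1

Coefficients of the first fundamental form: E = 1, F = 0, G = sin(u)^2.
Coefficients of the second fundamental form: L = -sin(u)/Abs(sin(u)), M = 0, N = -sin(u)^3/Abs(sin(u)).
Assemble K = (LN − M²)/(EG − F²) = 1. At (u, v) = (4*pi/5, -pi/4): K = 1.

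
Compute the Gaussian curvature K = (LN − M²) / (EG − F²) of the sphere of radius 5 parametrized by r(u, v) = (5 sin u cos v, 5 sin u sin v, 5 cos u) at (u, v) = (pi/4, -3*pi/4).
K = 1/25

Coefficients of the first fundamental form: E = 25, F = 0, G = 25*sin(u)^2.
Coefficients of the second fundamental form: L = -5*sin(u)/Abs(sin(u)), M = 0, N = -5*sin(u)^3/Abs(sin(u)).
Assemble K = (LN − M²)/(EG − F²) = 1/25. At (u, v) = (pi/4, -3*pi/4): K = 1/25.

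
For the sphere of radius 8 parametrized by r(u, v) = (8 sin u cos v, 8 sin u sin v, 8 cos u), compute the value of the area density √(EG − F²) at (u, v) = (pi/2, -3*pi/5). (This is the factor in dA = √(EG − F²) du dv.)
√(EG − F²)|_{(pi/2, -3*pi/5)} = 64

E = 64, F = 0, G = 64*sin(u)^2, so EG − F² = 4096*sin(u)^2. Taking the positive square root: √(EG − F²) = 64*Abs(sin(u)). At (u, v) = (pi/2, -3*pi/5): 64.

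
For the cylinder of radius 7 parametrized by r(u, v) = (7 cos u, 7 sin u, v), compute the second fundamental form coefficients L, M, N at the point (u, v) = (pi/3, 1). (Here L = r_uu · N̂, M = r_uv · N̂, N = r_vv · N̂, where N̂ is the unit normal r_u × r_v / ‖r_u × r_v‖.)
L = -7;  M = 0;  N = 0

Compute the unit normal N̂(u, v) = (cos(u), sin(u), 0), and the second partials r_uu, r_uv, r_vv. Take dot products:
  L(u, v) = r_uu · N̂ = -7,
  M(u, v) = r_uv · N̂ = 0,
  N(u, v) = r_vv · N̂ = 0.
Evaluating at (u, v) = (pi/3, 1):
  L = -7, M = 0, N = 0.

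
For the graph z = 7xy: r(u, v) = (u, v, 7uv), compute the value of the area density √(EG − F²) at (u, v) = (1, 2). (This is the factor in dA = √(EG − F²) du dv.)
√(EG − F²)|_{(1, 2)} = sqrt(246)

E = 49*v^2 + 1, F = 49*u*v, G = 49*u^2 + 1, so EG − F² = 49*u^2 + 49*v^2 + 1. Taking the positive square root: √(EG − F²) = sqrt(49*u^2 + 49*v^2 + 1). At (u, v) = (1, 2): sqrt(246).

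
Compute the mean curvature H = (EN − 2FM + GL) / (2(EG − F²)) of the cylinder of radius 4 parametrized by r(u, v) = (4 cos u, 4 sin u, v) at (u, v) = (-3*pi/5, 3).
H = -1/8

With E = 16, F = 0, G = 1, L = -4, M = 0, N = 0, assemble
  H = (EN − 2FM + GL) / (2(EG − F²)) = -1/8.
At (u, v) = (-3*pi/5, 3): H = -1/8.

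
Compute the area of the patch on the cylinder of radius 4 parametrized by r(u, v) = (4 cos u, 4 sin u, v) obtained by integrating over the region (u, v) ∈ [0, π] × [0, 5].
Area = 20*pi

Area = ∫∫ √(EG − F²) du dv with √(EG − F²) = 4. Integrating over [0, π] × [0, 5] gives 20*pi.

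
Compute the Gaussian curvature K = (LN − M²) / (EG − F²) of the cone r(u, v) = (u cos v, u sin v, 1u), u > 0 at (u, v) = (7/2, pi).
K = 0

Coefficients of the first fundamental form: E = 2, F = 0, G = u^2.
Coefficients of the second fundamental form: L = 0, M = 0, N = sqrt(2)*u^2/(2*Abs(u)).
Assemble K = (LN − M²)/(EG − F²) = 0. At (u, v) = (7/2, pi): K = 0.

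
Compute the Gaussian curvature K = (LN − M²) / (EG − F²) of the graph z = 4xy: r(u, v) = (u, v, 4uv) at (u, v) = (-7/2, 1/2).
K = -16/40401

Coefficients of the first fundamental form: E = 16*v^2 + 1, F = 16*u*v, G = 16*u^2 + 1.
Coefficients of the second fundamental form: L = 0, M = 4/sqrt(16*u^2 + 16*v^2 + 1), N = 0.
Assemble K = (LN − M²)/(EG − F²) = -16/(256*u^4 + 512*u^2*v^2 + 32*u^2 + 256*v^4 + 32*v^2 + 1). At (u, v) = (-7/2, 1/2): K = -16/40401.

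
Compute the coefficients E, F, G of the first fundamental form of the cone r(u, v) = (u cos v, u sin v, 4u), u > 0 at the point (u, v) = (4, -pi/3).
E = 17;  F = 0;  G = 16

Partials: r_u = (cos(v), sin(v), 4), r_v = (-u*sin(v), u*cos(v), 0). As functions of (u, v):
  E = r_u · r_u = 17,
  F = r_u · r_v = 0,
  G = r_v · r_v = u^2.
Evaluating at (u, v) = (4, -pi/3): E = 17, F = 0, G = 16.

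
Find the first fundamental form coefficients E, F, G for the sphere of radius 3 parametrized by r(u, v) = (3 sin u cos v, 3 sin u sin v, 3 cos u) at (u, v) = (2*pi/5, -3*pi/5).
E = 9;  F = 0;  G = 9*sqrt(5)/8 + 45/8

Partials: r_u = (3*cos(u)*cos(v), 3*sin(v)*cos(u), -3*sin(u)), r_v = (-3*sin(u)*sin(v), 3*sin(u)*cos(v), 0). As functions of (u, v):
  E = r_u · r_u = 9,
  F = r_u · r_v = 0,
  G = r_v · r_v = 9*sin(u)^2.
Evaluating at (u, v) = (2*pi/5, -3*pi/5): E = 9, F = 0, G = 9*sqrt(5)/8 + 45/8.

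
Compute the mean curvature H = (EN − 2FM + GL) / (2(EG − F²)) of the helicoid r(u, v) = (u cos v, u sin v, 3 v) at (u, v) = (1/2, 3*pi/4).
H = 0

With E = 1, F = 0, G = u^2 + 9, L = 0, M = -3/sqrt(u^2 + 9), N = 0, assemble
  H = (EN − 2FM + GL) / (2(EG − F²)) = 0.
At (u, v) = (1/2, 3*pi/4): H = 0.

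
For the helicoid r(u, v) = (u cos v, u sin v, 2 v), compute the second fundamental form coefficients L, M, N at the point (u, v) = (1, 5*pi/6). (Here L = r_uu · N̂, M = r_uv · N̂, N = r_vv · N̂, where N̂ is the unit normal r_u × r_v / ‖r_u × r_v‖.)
L = 0;  M = -2*sqrt(5)/5;  N = 0

Compute the unit normal N̂(u, v) = (2*sin(v)/sqrt(u^2 + 4), -2*cos(v)/sqrt(u^2 + 4), u/sqrt(u^2 + 4)), and the second partials r_uu, r_uv, r_vv. Take dot products:
  L(u, v) = r_uu · N̂ = 0,
  M(u, v) = r_uv · N̂ = -2/sqrt(u^2 + 4),
  N(u, v) = r_vv · N̂ = 0.
Evaluating at (u, v) = (1, 5*pi/6):
  L = 0, M = -2*sqrt(5)/5, N = 0.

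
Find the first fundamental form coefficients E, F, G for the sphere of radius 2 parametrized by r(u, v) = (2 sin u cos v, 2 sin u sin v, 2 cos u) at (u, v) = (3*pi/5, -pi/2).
E = 4;  F = 0;  G = sqrt(5)/2 + 5/2

Partials: r_u = (2*cos(u)*cos(v), 2*sin(v)*cos(u), -2*sin(u)), r_v = (-2*sin(u)*sin(v), 2*sin(u)*cos(v), 0). As functions of (u, v):
  E = r_u · r_u = 4,
  F = r_u · r_v = 0,
  G = r_v · r_v = 4*sin(u)^2.
Evaluating at (u, v) = (3*pi/5, -pi/2): E = 4, F = 0, G = sqrt(5)/2 + 5/2.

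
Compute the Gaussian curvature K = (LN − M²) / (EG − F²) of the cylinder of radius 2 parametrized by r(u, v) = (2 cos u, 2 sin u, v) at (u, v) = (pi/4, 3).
K = 0

Coefficients of the first fundamental form: E = 4, F = 0, G = 1.
Coefficients of the second fundamental form: L = -2, M = 0, N = 0.
Assemble K = (LN − M²)/(EG − F²) = 0. At (u, v) = (pi/4, 3): K = 0.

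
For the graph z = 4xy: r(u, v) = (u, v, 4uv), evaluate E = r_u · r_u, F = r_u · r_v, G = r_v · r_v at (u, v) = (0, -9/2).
E = 325;  F = 0;  G = 1

Partials: r_u = (1, 0, 4*v), r_v = (0, 1, 4*u). As functions of (u, v):
  E = r_u · r_u = 16*v^2 + 1,
  F = r_u · r_v = 16*u*v,
  G = r_v · r_v = 16*u^2 + 1.
Evaluating at (u, v) = (0, -9/2): E = 325, F = 0, G = 1.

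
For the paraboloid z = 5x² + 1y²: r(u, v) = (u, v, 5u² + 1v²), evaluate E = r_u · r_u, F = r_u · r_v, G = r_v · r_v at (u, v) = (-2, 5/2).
E = 401;  F = -100;  G = 26

Partials: r_u = (1, 0, 10*u), r_v = (0, 1, 2*v). As functions of (u, v):
  E = r_u · r_u = 100*u^2 + 1,
  F = r_u · r_v = 20*u*v,
  G = r_v · r_v = 4*v^2 + 1.
Evaluating at (u, v) = (-2, 5/2): E = 401, F = -100, G = 26.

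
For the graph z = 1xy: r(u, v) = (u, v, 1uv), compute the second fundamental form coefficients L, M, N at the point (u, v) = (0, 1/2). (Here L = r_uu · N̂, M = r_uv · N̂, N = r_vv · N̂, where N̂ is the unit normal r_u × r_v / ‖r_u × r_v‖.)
L = 0;  M = 2*sqrt(5)/5;  N = 0

Compute the unit normal N̂(u, v) = (-v/sqrt(u^2 + v^2 + 1), -u/sqrt(u^2 + v^2 + 1), 1/sqrt(u^2 + v^2 + 1)), and the second partials r_uu, r_uv, r_vv. Take dot products:
  L(u, v) = r_uu · N̂ = 0,
  M(u, v) = r_uv · N̂ = 1/sqrt(u^2 + v^2 + 1),
  N(u, v) = r_vv · N̂ = 0.
Evaluating at (u, v) = (0, 1/2):
  L = 0, M = 2*sqrt(5)/5, N = 0.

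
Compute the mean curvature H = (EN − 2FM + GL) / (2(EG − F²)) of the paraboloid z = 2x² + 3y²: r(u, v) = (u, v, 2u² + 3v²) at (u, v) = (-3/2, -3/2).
H = 275*sqrt(118)/13924

With E = 16*u^2 + 1, F = 24*u*v, G = 36*v^2 + 1, L = 4/sqrt(16*u^2 + 36*v^2 + 1), M = 0, N = 6/sqrt(16*u^2 + 36*v^2 + 1), assemble
  H = (EN − 2FM + GL) / (2(EG − F²)) = (48*u^2 + 72*v^2 + 5)/(16*u^2 + 36*v^2 + 1)^(3/2).
At (u, v) = (-3/2, -3/2): H = 275*sqrt(118)/13924.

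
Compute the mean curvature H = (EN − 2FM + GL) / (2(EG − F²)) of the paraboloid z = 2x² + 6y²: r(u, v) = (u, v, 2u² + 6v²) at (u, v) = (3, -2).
H = 2024*sqrt(721)/519841

With E = 16*u^2 + 1, F = 48*u*v, G = 144*v^2 + 1, L = 4/sqrt(16*u^2 + 144*v^2 + 1), M = 0, N = 12/sqrt(16*u^2 + 144*v^2 + 1), assemble
  H = (EN − 2FM + GL) / (2(EG − F²)) = 8*(12*u^2 + 36*v^2 + 1)/(16*u^2 + 144*v^2 + 1)^(3/2).
At (u, v) = (3, -2): H = 2024*sqrt(721)/519841.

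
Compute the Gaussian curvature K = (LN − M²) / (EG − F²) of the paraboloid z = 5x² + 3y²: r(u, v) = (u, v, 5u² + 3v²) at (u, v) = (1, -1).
K = 60/18769

Coefficients of the first fundamental form: E = 100*u^2 + 1, F = 60*u*v, G = 36*v^2 + 1.
Coefficients of the second fundamental form: L = 10/sqrt(100*u^2 + 36*v^2 + 1), M = 0, N = 6/sqrt(100*u^2 + 36*v^2 + 1).
Assemble K = (LN − M²)/(EG − F²) = 60/(10000*u^4 + 7200*u^2*v^2 + 200*u^2 + 1296*v^4 + 72*v^2 + 1). At (u, v) = (1, -1): K = 60/18769.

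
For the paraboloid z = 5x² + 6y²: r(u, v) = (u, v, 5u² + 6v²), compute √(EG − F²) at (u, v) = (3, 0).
√(EG − F²)|_{(3, 0)} = sqrt(901)

E = 100*u^2 + 1, F = 120*u*v, G = 144*v^2 + 1; EG − F² = 100*u^2 + 144*v^2 + 1; √(EG − F²) = sqrt(100*u^2 + 144*v^2 + 1). At the given point: sqrt(901).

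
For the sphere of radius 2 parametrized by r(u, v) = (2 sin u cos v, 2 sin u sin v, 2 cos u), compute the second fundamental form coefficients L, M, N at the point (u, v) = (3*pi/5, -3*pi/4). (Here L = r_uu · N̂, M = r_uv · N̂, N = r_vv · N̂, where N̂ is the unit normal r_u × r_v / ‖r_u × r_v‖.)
L = -2;  M = 0;  N = -5/4 - sqrt(5)/4

Compute the unit normal N̂(u, v) = (sin(u)^2*cos(v)/Abs(sin(u)), sin(u)^2*sin(v)/Abs(sin(u)), sin(2*u)/(2*Abs(sin(u)))), and the second partials r_uu, r_uv, r_vv. Take dot products:
  L(u, v) = r_uu · N̂ = -2*sin(u)/Abs(sin(u)),
  M(u, v) = r_uv · N̂ = 0,
  N(u, v) = r_vv · N̂ = -2*sin(u)^3/Abs(sin(u)).
Evaluating at (u, v) = (3*pi/5, -3*pi/4):
  L = -2, M = 0, N = -5/4 - sqrt(5)/4.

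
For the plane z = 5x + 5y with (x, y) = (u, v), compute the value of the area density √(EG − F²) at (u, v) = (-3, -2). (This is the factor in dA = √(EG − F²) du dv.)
√(EG − F²)|_{(-3, -2)} = sqrt(51)

E = 26, F = 25, G = 26, so EG − F² = 51. Taking the positive square root: √(EG − F²) = sqrt(51). At (u, v) = (-3, -2): sqrt(51).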